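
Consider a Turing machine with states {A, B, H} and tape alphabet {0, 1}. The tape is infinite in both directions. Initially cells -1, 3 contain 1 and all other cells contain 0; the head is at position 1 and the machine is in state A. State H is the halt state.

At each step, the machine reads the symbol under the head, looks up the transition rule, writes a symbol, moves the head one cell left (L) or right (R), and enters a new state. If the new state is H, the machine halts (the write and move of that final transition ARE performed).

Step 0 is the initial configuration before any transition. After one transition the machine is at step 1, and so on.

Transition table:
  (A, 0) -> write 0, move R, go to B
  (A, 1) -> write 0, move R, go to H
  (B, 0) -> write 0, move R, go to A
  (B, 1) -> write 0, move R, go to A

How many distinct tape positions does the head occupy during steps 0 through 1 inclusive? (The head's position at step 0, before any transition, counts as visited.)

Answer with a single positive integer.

Answer: 2

Derivation:
Step 1: in state A at pos 1, read 0 -> (A,0)->write 0,move R,goto B. Now: state=B, head=2, tape[-2..4]=0100010 (head:     ^)
Head positions at steps 0..1: starting at 1, distinct positions visited = {1, 2} -> 2 position(s)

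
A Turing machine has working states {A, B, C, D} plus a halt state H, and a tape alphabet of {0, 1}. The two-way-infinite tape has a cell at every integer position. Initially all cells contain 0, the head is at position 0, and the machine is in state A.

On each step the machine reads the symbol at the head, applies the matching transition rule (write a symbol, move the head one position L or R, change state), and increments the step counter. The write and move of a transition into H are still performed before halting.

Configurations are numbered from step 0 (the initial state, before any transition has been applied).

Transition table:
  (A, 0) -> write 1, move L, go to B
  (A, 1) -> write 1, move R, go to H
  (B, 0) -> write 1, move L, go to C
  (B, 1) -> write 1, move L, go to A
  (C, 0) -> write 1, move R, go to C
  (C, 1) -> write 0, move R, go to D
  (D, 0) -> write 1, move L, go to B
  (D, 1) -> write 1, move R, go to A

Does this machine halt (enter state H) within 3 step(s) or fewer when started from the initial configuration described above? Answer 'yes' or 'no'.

Answer: no

Derivation:
Step 1: in state A at pos 0, read 0 -> (A,0)->write 1,move L,goto B. Now: state=B, head=-1, tape[-2..1]=0010 (head:  ^)
Step 2: in state B at pos -1, read 0 -> (B,0)->write 1,move L,goto C. Now: state=C, head=-2, tape[-3..1]=00110 (head:  ^)
Step 3: in state C at pos -2, read 0 -> (C,0)->write 1,move R,goto C. Now: state=C, head=-1, tape[-3..1]=01110 (head:   ^)
After 3 step(s): state = C (not H) -> not halted within 3 -> no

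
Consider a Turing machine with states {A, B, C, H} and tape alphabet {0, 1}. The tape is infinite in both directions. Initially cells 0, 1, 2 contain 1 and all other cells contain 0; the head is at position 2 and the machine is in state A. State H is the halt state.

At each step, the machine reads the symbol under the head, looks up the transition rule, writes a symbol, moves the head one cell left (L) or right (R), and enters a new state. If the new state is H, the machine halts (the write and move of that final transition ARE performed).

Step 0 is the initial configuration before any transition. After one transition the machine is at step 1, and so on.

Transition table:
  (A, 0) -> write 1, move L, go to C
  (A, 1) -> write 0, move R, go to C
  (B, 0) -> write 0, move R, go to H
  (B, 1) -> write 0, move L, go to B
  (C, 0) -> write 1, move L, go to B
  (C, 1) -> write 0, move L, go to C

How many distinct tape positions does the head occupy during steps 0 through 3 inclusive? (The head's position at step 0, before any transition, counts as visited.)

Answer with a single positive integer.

Answer: 2

Derivation:
Step 1: in state A at pos 2, read 1 -> (A,1)->write 0,move R,goto C. Now: state=C, head=3, tape[-1..4]=011000 (head:     ^)
Step 2: in state C at pos 3, read 0 -> (C,0)->write 1,move L,goto B. Now: state=B, head=2, tape[-1..4]=011010 (head:    ^)
Step 3: in state B at pos 2, read 0 -> (B,0)->write 0,move R,goto H. Now: state=H, head=3, tape[-1..4]=011010 (head:     ^)
Head positions at steps 0..3: starting at 2, distinct positions visited = {2, 3} -> 2 position(s)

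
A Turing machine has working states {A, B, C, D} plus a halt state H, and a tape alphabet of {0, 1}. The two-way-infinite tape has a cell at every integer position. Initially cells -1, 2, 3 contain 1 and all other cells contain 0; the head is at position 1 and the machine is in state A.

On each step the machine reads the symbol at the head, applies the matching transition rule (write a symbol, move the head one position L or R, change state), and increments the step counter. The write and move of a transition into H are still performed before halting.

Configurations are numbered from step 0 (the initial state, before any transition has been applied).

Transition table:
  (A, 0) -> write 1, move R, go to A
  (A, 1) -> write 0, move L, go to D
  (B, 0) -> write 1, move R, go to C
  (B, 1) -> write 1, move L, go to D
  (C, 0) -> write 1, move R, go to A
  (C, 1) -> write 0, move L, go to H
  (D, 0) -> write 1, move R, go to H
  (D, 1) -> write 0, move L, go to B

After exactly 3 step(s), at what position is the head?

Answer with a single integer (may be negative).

Answer: 0

Derivation:
Step 1: in state A at pos 1, read 0 -> (A,0)->write 1,move R,goto A. Now: state=A, head=2, tape[-2..4]=0101110 (head:     ^)
Step 2: in state A at pos 2, read 1 -> (A,1)->write 0,move L,goto D. Now: state=D, head=1, tape[-2..4]=0101010 (head:    ^)
Step 3: in state D at pos 1, read 1 -> (D,1)->write 0,move L,goto B. Now: state=B, head=0, tape[-2..4]=0100010 (head:   ^)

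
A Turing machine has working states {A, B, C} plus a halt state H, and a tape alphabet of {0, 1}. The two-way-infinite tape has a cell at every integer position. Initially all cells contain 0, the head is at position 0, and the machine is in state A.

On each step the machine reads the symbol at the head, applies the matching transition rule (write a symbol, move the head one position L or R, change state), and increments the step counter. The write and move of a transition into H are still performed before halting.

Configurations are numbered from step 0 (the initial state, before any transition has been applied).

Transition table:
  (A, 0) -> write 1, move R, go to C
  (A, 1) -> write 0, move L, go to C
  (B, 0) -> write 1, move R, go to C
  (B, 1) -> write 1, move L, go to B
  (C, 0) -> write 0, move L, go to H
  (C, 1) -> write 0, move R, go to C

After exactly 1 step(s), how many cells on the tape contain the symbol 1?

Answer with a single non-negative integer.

Step 1: in state A at pos 0, read 0 -> (A,0)->write 1,move R,goto C. Now: state=C, head=1, tape[-1..2]=0100 (head:   ^)
Cells containing 1 after step 1: {0} -> 1 cell(s)

Answer: 1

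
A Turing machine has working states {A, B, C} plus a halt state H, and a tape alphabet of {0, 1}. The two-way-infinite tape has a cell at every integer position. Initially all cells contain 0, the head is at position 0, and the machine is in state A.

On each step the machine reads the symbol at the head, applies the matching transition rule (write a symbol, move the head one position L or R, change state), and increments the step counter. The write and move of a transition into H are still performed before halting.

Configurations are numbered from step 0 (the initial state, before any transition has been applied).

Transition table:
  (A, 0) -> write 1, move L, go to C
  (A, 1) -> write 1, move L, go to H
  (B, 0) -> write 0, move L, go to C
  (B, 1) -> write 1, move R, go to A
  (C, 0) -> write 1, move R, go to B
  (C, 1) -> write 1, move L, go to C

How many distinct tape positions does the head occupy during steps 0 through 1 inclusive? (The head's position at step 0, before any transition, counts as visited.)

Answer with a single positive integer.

Step 1: in state A at pos 0, read 0 -> (A,0)->write 1,move L,goto C. Now: state=C, head=-1, tape[-2..1]=0010 (head:  ^)
Head positions at steps 0..1: starting at 0, distinct positions visited = {-1, 0} -> 2 position(s)

Answer: 2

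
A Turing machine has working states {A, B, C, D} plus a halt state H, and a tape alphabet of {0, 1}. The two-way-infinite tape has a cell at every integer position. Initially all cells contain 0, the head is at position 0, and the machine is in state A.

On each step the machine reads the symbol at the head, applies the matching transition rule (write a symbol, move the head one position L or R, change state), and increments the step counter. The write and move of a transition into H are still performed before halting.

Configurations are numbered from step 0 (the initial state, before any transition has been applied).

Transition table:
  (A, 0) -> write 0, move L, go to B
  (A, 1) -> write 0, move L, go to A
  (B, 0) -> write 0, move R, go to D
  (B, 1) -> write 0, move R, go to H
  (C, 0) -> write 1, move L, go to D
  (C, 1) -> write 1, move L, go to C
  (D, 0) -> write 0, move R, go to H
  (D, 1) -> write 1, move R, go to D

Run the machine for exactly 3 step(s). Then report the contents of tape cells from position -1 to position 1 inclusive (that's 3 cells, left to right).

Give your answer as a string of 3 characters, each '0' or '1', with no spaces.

Step 1: in state A at pos 0, read 0 -> (A,0)->write 0,move L,goto B. Now: state=B, head=-1, tape[-2..1]=0000 (head:  ^)
Step 2: in state B at pos -1, read 0 -> (B,0)->write 0,move R,goto D. Now: state=D, head=0, tape[-2..1]=0000 (head:   ^)
Step 3: in state D at pos 0, read 0 -> (D,0)->write 0,move R,goto H. Now: state=H, head=1, tape[-2..2]=00000 (head:    ^)

Answer: 000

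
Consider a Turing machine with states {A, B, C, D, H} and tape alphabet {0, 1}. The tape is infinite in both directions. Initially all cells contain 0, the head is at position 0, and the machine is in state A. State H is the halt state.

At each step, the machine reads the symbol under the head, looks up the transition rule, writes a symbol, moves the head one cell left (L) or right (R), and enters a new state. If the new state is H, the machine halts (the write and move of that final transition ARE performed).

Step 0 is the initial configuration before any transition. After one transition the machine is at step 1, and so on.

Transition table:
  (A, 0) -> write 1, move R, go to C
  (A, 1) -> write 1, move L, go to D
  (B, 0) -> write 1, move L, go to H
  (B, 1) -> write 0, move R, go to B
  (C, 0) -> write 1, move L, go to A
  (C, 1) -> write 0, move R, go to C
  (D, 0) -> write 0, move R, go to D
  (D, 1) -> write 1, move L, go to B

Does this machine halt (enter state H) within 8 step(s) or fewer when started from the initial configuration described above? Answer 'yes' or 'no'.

Step 1: in state A at pos 0, read 0 -> (A,0)->write 1,move R,goto C. Now: state=C, head=1, tape[-1..2]=0100 (head:   ^)
Step 2: in state C at pos 1, read 0 -> (C,0)->write 1,move L,goto A. Now: state=A, head=0, tape[-1..2]=0110 (head:  ^)
Step 3: in state A at pos 0, read 1 -> (A,1)->write 1,move L,goto D. Now: state=D, head=-1, tape[-2..2]=00110 (head:  ^)
Step 4: in state D at pos -1, read 0 -> (D,0)->write 0,move R,goto D. Now: state=D, head=0, tape[-2..2]=00110 (head:   ^)
Step 5: in state D at pos 0, read 1 -> (D,1)->write 1,move L,goto B. Now: state=B, head=-1, tape[-2..2]=00110 (head:  ^)
Step 6: in state B at pos -1, read 0 -> (B,0)->write 1,move L,goto H. Now: state=H, head=-2, tape[-3..2]=001110 (head:  ^)
State H reached at step 6; 6 <= 8 -> yes

Answer: yes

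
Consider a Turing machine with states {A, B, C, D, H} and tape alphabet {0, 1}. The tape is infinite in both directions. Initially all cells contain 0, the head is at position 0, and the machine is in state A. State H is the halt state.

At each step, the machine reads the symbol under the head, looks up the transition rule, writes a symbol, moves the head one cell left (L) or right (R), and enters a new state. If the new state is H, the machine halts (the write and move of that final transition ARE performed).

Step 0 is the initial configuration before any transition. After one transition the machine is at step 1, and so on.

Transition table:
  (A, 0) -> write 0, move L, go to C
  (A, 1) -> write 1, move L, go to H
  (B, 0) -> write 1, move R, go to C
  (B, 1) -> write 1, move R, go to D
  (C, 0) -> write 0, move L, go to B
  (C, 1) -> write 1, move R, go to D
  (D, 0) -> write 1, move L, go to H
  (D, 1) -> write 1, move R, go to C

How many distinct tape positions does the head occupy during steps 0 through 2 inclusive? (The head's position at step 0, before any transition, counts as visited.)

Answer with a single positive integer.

Answer: 3

Derivation:
Step 1: in state A at pos 0, read 0 -> (A,0)->write 0,move L,goto C. Now: state=C, head=-1, tape[-2..1]=0000 (head:  ^)
Step 2: in state C at pos -1, read 0 -> (C,0)->write 0,move L,goto B. Now: state=B, head=-2, tape[-3..1]=00000 (head:  ^)
Head positions at steps 0..2: starting at 0, distinct positions visited = {-2, -1, 0} -> 3 position(s)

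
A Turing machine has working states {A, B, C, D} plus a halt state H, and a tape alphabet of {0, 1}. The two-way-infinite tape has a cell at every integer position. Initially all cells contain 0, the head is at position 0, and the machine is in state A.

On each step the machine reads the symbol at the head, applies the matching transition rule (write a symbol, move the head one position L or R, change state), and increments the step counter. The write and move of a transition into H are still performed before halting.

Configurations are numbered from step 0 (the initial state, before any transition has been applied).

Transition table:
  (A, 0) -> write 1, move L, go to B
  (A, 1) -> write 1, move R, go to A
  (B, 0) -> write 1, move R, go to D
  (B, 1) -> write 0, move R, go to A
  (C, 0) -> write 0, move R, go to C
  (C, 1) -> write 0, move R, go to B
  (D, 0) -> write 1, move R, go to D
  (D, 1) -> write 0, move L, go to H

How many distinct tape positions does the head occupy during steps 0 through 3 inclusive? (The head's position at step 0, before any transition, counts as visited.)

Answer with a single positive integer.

Answer: 2

Derivation:
Step 1: in state A at pos 0, read 0 -> (A,0)->write 1,move L,goto B. Now: state=B, head=-1, tape[-2..1]=0010 (head:  ^)
Step 2: in state B at pos -1, read 0 -> (B,0)->write 1,move R,goto D. Now: state=D, head=0, tape[-2..1]=0110 (head:   ^)
Step 3: in state D at pos 0, read 1 -> (D,1)->write 0,move L,goto H. Now: state=H, head=-1, tape[-2..1]=0100 (head:  ^)
Head positions at steps 0..3: starting at 0, distinct positions visited = {-1, 0} -> 2 position(s)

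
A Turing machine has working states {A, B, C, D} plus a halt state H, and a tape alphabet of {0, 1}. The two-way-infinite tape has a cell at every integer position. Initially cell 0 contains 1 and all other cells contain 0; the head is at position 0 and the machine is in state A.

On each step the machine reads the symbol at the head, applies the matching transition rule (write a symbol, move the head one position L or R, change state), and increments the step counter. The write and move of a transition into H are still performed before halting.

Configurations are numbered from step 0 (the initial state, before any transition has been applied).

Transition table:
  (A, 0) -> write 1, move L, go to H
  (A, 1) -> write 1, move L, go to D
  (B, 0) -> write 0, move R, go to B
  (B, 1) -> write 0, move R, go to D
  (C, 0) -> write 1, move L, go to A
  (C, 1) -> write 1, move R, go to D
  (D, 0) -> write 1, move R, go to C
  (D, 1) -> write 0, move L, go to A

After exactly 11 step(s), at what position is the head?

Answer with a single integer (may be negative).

Answer: 1

Derivation:
Step 1: in state A at pos 0, read 1 -> (A,1)->write 1,move L,goto D. Now: state=D, head=-1, tape[-2..1]=0010 (head:  ^)
Step 2: in state D at pos -1, read 0 -> (D,0)->write 1,move R,goto C. Now: state=C, head=0, tape[-2..1]=0110 (head:   ^)
Step 3: in state C at pos 0, read 1 -> (C,1)->write 1,move R,goto D. Now: state=D, head=1, tape[-2..2]=01100 (head:    ^)
Step 4: in state D at pos 1, read 0 -> (D,0)->write 1,move R,goto C. Now: state=C, head=2, tape[-2..3]=011100 (head:     ^)
Step 5: in state C at pos 2, read 0 -> (C,0)->write 1,move L,goto A. Now: state=A, head=1, tape[-2..3]=011110 (head:    ^)
Step 6: in state A at pos 1, read 1 -> (A,1)->write 1,move L,goto D. Now: state=D, head=0, tape[-2..3]=011110 (head:   ^)
Step 7: in state D at pos 0, read 1 -> (D,1)->write 0,move L,goto A. Now: state=A, head=-1, tape[-2..3]=010110 (head:  ^)
Step 8: in state A at pos -1, read 1 -> (A,1)->write 1,move L,goto D. Now: state=D, head=-2, tape[-3..3]=0010110 (head:  ^)
Step 9: in state D at pos -2, read 0 -> (D,0)->write 1,move R,goto C. Now: state=C, head=-1, tape[-3..3]=0110110 (head:   ^)
Step 10: in state C at pos -1, read 1 -> (C,1)->write 1,move R,goto D. Now: state=D, head=0, tape[-3..3]=0110110 (head:    ^)
Step 11: in state D at pos 0, read 0 -> (D,0)->write 1,move R,goto C. Now: state=C, head=1, tape[-3..3]=0111110 (head:     ^)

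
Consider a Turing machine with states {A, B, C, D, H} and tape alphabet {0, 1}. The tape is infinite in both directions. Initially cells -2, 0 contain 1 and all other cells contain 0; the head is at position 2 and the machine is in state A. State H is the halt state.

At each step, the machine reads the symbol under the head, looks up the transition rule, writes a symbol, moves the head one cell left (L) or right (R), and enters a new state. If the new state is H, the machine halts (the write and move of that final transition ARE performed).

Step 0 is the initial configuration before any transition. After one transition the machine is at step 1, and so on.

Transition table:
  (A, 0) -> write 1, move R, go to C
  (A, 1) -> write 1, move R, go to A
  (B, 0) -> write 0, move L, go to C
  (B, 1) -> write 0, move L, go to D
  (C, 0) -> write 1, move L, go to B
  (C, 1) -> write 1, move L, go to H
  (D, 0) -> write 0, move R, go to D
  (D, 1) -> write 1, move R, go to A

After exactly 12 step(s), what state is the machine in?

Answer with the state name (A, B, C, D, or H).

Step 1: in state A at pos 2, read 0 -> (A,0)->write 1,move R,goto C. Now: state=C, head=3, tape[-3..4]=01010100 (head:       ^)
Step 2: in state C at pos 3, read 0 -> (C,0)->write 1,move L,goto B. Now: state=B, head=2, tape[-3..4]=01010110 (head:      ^)
Step 3: in state B at pos 2, read 1 -> (B,1)->write 0,move L,goto D. Now: state=D, head=1, tape[-3..4]=01010010 (head:     ^)
Step 4: in state D at pos 1, read 0 -> (D,0)->write 0,move R,goto D. Now: state=D, head=2, tape[-3..4]=01010010 (head:      ^)
Step 5: in state D at pos 2, read 0 -> (D,0)->write 0,move R,goto D. Now: state=D, head=3, tape[-3..4]=01010010 (head:       ^)
Step 6: in state D at pos 3, read 1 -> (D,1)->write 1,move R,goto A. Now: state=A, head=4, tape[-3..5]=010100100 (head:        ^)
Step 7: in state A at pos 4, read 0 -> (A,0)->write 1,move R,goto C. Now: state=C, head=5, tape[-3..6]=0101001100 (head:         ^)
Step 8: in state C at pos 5, read 0 -> (C,0)->write 1,move L,goto B. Now: state=B, head=4, tape[-3..6]=0101001110 (head:        ^)
Step 9: in state B at pos 4, read 1 -> (B,1)->write 0,move L,goto D. Now: state=D, head=3, tape[-3..6]=0101001010 (head:       ^)
Step 10: in state D at pos 3, read 1 -> (D,1)->write 1,move R,goto A. Now: state=A, head=4, tape[-3..6]=0101001010 (head:        ^)
Step 11: in state A at pos 4, read 0 -> (A,0)->write 1,move R,goto C. Now: state=C, head=5, tape[-3..6]=0101001110 (head:         ^)
Step 12: in state C at pos 5, read 1 -> (C,1)->write 1,move L,goto H. Now: state=H, head=4, tape[-3..6]=0101001110 (head:        ^)

Answer: H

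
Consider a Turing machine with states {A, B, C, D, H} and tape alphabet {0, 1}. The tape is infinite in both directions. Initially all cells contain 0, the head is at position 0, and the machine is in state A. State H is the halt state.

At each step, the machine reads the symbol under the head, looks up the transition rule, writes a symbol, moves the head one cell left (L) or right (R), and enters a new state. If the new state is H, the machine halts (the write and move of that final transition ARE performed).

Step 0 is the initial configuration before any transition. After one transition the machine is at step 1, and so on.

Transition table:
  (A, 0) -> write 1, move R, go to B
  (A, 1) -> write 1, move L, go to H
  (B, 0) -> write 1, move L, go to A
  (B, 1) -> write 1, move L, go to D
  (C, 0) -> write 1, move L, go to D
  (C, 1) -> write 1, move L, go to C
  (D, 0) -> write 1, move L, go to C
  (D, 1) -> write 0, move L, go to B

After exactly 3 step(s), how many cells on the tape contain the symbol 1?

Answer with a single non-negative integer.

Answer: 2

Derivation:
Step 1: in state A at pos 0, read 0 -> (A,0)->write 1,move R,goto B. Now: state=B, head=1, tape[-1..2]=0100 (head:   ^)
Step 2: in state B at pos 1, read 0 -> (B,0)->write 1,move L,goto A. Now: state=A, head=0, tape[-1..2]=0110 (head:  ^)
Step 3: in state A at pos 0, read 1 -> (A,1)->write 1,move L,goto H. Now: state=H, head=-1, tape[-2..2]=00110 (head:  ^)
Cells containing 1 after step 3: {0, 1} -> 2 cell(s)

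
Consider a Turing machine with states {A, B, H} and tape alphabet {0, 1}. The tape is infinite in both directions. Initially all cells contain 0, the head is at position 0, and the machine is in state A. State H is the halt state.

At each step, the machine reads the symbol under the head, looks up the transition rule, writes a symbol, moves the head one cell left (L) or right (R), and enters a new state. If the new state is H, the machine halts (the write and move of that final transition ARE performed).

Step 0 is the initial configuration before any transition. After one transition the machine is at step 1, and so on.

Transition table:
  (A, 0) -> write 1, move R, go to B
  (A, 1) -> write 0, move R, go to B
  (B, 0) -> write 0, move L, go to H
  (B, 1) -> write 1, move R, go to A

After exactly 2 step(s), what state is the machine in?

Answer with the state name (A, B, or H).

Step 1: in state A at pos 0, read 0 -> (A,0)->write 1,move R,goto B. Now: state=B, head=1, tape[-1..2]=0100 (head:   ^)
Step 2: in state B at pos 1, read 0 -> (B,0)->write 0,move L,goto H. Now: state=H, head=0, tape[-1..2]=0100 (head:  ^)

Answer: H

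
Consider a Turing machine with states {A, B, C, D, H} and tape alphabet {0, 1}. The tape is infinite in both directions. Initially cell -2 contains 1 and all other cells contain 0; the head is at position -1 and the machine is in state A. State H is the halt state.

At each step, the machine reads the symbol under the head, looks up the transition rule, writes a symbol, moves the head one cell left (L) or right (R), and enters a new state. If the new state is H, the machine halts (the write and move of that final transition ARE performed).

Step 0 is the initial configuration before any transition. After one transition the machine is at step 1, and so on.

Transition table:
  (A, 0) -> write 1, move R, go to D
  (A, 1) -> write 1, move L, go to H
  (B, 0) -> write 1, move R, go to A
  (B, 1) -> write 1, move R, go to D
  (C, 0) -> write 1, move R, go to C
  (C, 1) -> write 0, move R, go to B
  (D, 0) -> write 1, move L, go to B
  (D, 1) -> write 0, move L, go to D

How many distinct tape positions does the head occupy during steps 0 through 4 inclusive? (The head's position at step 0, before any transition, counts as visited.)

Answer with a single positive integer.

Step 1: in state A at pos -1, read 0 -> (A,0)->write 1,move R,goto D. Now: state=D, head=0, tape[-3..1]=01100 (head:    ^)
Step 2: in state D at pos 0, read 0 -> (D,0)->write 1,move L,goto B. Now: state=B, head=-1, tape[-3..1]=01110 (head:   ^)
Step 3: in state B at pos -1, read 1 -> (B,1)->write 1,move R,goto D. Now: state=D, head=0, tape[-3..1]=01110 (head:    ^)
Step 4: in state D at pos 0, read 1 -> (D,1)->write 0,move L,goto D. Now: state=D, head=-1, tape[-3..1]=01100 (head:   ^)
Head positions at steps 0..4: starting at -1, distinct positions visited = {-1, 0} -> 2 position(s)

Answer: 2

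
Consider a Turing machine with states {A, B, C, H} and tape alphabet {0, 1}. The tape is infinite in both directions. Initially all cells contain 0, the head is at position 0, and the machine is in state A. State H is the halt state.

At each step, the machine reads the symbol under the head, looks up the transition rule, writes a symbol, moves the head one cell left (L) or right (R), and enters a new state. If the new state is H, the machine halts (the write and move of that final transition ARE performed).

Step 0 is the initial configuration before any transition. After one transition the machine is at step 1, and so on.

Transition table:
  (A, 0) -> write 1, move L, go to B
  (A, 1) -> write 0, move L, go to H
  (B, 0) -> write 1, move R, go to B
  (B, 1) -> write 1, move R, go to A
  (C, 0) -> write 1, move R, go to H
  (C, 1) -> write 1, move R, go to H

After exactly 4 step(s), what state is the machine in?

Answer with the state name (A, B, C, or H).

Step 1: in state A at pos 0, read 0 -> (A,0)->write 1,move L,goto B. Now: state=B, head=-1, tape[-2..1]=0010 (head:  ^)
Step 2: in state B at pos -1, read 0 -> (B,0)->write 1,move R,goto B. Now: state=B, head=0, tape[-2..1]=0110 (head:   ^)
Step 3: in state B at pos 0, read 1 -> (B,1)->write 1,move R,goto A. Now: state=A, head=1, tape[-2..2]=01100 (head:    ^)
Step 4: in state A at pos 1, read 0 -> (A,0)->write 1,move L,goto B. Now: state=B, head=0, tape[-2..2]=01110 (head:   ^)

Answer: B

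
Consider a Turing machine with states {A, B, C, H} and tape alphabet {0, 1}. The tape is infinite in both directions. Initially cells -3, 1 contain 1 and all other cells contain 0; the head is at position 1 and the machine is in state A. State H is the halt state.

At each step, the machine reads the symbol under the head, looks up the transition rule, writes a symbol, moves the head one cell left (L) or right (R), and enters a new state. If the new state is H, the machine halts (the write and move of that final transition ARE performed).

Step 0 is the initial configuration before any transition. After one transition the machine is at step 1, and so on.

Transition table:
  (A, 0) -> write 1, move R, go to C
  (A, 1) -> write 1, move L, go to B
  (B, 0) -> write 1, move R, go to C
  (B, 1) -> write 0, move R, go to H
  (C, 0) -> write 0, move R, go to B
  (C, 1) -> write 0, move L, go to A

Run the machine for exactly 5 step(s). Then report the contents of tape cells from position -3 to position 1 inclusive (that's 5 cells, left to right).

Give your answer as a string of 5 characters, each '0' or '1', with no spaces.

Step 1: in state A at pos 1, read 1 -> (A,1)->write 1,move L,goto B. Now: state=B, head=0, tape[-4..2]=0100010 (head:     ^)
Step 2: in state B at pos 0, read 0 -> (B,0)->write 1,move R,goto C. Now: state=C, head=1, tape[-4..2]=0100110 (head:      ^)
Step 3: in state C at pos 1, read 1 -> (C,1)->write 0,move L,goto A. Now: state=A, head=0, tape[-4..2]=0100100 (head:     ^)
Step 4: in state A at pos 0, read 1 -> (A,1)->write 1,move L,goto B. Now: state=B, head=-1, tape[-4..2]=0100100 (head:    ^)
Step 5: in state B at pos -1, read 0 -> (B,0)->write 1,move R,goto C. Now: state=C, head=0, tape[-4..2]=0101100 (head:     ^)

Answer: 10110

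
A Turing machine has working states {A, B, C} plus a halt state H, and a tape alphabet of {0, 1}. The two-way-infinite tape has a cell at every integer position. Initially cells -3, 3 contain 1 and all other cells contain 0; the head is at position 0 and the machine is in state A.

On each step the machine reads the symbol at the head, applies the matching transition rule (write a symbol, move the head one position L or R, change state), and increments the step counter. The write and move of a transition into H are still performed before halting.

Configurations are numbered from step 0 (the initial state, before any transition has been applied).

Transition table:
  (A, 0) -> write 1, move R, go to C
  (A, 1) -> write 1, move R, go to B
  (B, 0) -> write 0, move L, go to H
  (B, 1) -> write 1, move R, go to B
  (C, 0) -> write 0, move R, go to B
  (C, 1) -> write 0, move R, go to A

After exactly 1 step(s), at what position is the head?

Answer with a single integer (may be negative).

Answer: 1

Derivation:
Step 1: in state A at pos 0, read 0 -> (A,0)->write 1,move R,goto C. Now: state=C, head=1, tape[-4..4]=010010010 (head:      ^)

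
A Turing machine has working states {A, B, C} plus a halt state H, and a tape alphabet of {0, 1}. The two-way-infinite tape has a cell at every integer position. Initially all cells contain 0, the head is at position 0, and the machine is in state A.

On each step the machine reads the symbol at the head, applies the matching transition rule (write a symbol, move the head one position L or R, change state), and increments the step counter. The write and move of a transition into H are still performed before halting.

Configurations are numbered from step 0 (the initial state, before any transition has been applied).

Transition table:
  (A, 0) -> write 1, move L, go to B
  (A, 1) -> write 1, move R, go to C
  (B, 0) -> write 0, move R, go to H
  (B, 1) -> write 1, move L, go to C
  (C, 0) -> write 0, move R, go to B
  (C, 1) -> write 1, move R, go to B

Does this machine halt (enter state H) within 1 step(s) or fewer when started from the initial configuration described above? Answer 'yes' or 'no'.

Answer: no

Derivation:
Step 1: in state A at pos 0, read 0 -> (A,0)->write 1,move L,goto B. Now: state=B, head=-1, tape[-2..1]=0010 (head:  ^)
After 1 step(s): state = B (not H) -> not halted within 1 -> no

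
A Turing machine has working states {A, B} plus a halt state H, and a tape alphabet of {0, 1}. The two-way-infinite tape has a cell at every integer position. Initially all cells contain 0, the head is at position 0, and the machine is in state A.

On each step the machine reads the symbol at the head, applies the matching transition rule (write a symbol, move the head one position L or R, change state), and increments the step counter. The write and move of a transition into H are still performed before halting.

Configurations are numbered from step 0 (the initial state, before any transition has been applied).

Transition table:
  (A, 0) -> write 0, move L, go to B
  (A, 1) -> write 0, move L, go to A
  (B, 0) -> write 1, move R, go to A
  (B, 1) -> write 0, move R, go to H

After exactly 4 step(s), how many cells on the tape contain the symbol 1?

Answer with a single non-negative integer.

Answer: 0

Derivation:
Step 1: in state A at pos 0, read 0 -> (A,0)->write 0,move L,goto B. Now: state=B, head=-1, tape[-2..1]=0000 (head:  ^)
Step 2: in state B at pos -1, read 0 -> (B,0)->write 1,move R,goto A. Now: state=A, head=0, tape[-2..1]=0100 (head:   ^)
Step 3: in state A at pos 0, read 0 -> (A,0)->write 0,move L,goto B. Now: state=B, head=-1, tape[-2..1]=0100 (head:  ^)
Step 4: in state B at pos -1, read 1 -> (B,1)->write 0,move R,goto H. Now: state=H, head=0, tape[-2..1]=0000 (head:   ^)
No cell contains 1 after step 4 -> 0 cell(s)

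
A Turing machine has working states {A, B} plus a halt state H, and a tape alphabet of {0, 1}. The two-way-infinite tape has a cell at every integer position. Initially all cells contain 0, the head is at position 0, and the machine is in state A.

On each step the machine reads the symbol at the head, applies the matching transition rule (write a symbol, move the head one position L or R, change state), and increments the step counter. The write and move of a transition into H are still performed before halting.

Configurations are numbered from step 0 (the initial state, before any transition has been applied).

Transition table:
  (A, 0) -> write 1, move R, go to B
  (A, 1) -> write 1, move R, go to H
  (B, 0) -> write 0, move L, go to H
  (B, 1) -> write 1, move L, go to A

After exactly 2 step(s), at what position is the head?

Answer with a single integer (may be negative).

Answer: 0

Derivation:
Step 1: in state A at pos 0, read 0 -> (A,0)->write 1,move R,goto B. Now: state=B, head=1, tape[-1..2]=0100 (head:   ^)
Step 2: in state B at pos 1, read 0 -> (B,0)->write 0,move L,goto H. Now: state=H, head=0, tape[-1..2]=0100 (head:  ^)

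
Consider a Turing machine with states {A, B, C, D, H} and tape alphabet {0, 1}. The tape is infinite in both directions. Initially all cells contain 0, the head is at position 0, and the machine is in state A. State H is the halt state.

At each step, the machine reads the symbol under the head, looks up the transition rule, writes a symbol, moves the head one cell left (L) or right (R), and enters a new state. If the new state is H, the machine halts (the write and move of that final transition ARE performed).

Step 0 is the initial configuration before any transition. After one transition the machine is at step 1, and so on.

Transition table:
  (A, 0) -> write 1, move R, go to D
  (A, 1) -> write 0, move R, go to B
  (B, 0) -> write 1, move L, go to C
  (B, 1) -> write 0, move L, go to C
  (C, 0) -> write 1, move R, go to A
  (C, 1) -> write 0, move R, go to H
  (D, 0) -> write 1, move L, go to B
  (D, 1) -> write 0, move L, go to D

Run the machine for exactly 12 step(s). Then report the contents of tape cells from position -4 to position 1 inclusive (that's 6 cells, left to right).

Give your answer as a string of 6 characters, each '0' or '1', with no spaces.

Answer: 101000

Derivation:
Step 1: in state A at pos 0, read 0 -> (A,0)->write 1,move R,goto D. Now: state=D, head=1, tape[-1..2]=0100 (head:   ^)
Step 2: in state D at pos 1, read 0 -> (D,0)->write 1,move L,goto B. Now: state=B, head=0, tape[-1..2]=0110 (head:  ^)
Step 3: in state B at pos 0, read 1 -> (B,1)->write 0,move L,goto C. Now: state=C, head=-1, tape[-2..2]=00010 (head:  ^)
Step 4: in state C at pos -1, read 0 -> (C,0)->write 1,move R,goto A. Now: state=A, head=0, tape[-2..2]=01010 (head:   ^)
Step 5: in state A at pos 0, read 0 -> (A,0)->write 1,move R,goto D. Now: state=D, head=1, tape[-2..2]=01110 (head:    ^)
Step 6: in state D at pos 1, read 1 -> (D,1)->write 0,move L,goto D. Now: state=D, head=0, tape[-2..2]=01100 (head:   ^)
Step 7: in state D at pos 0, read 1 -> (D,1)->write 0,move L,goto D. Now: state=D, head=-1, tape[-2..2]=01000 (head:  ^)
Step 8: in state D at pos -1, read 1 -> (D,1)->write 0,move L,goto D. Now: state=D, head=-2, tape[-3..2]=000000 (head:  ^)
Step 9: in state D at pos -2, read 0 -> (D,0)->write 1,move L,goto B. Now: state=B, head=-3, tape[-4..2]=0010000 (head:  ^)
Step 10: in state B at pos -3, read 0 -> (B,0)->write 1,move L,goto C. Now: state=C, head=-4, tape[-5..2]=00110000 (head:  ^)
Step 11: in state C at pos -4, read 0 -> (C,0)->write 1,move R,goto A. Now: state=A, head=-3, tape[-5..2]=01110000 (head:   ^)
Step 12: in state A at pos -3, read 1 -> (A,1)->write 0,move R,goto B. Now: state=B, head=-2, tape[-5..2]=01010000 (head:    ^)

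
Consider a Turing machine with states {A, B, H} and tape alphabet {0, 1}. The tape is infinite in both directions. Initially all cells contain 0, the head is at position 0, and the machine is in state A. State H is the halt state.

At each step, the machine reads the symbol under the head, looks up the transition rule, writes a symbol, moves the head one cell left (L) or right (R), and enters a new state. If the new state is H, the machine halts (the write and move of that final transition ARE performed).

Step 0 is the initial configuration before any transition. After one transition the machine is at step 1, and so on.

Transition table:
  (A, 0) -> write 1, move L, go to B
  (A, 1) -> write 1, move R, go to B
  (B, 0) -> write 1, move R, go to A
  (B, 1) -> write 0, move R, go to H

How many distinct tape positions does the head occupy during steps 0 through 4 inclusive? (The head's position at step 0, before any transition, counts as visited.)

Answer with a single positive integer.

Step 1: in state A at pos 0, read 0 -> (A,0)->write 1,move L,goto B. Now: state=B, head=-1, tape[-2..1]=0010 (head:  ^)
Step 2: in state B at pos -1, read 0 -> (B,0)->write 1,move R,goto A. Now: state=A, head=0, tape[-2..1]=0110 (head:   ^)
Step 3: in state A at pos 0, read 1 -> (A,1)->write 1,move R,goto B. Now: state=B, head=1, tape[-2..2]=01100 (head:    ^)
Step 4: in state B at pos 1, read 0 -> (B,0)->write 1,move R,goto A. Now: state=A, head=2, tape[-2..3]=011100 (head:     ^)
Head positions at steps 0..4: starting at 0, distinct positions visited = {-1, 0, 1, 2} -> 4 position(s)

Answer: 4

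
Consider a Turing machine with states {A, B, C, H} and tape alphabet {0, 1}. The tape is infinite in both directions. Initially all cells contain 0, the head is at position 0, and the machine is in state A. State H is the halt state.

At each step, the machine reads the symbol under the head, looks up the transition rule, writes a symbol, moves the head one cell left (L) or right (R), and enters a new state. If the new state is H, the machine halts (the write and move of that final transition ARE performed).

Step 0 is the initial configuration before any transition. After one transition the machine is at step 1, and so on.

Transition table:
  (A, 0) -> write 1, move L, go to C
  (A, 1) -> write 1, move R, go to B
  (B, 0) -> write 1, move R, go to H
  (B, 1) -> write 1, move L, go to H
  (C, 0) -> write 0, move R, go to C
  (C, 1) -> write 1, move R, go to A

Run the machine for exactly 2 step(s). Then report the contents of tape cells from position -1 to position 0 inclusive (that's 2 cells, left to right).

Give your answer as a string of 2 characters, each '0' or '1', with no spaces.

Step 1: in state A at pos 0, read 0 -> (A,0)->write 1,move L,goto C. Now: state=C, head=-1, tape[-2..1]=0010 (head:  ^)
Step 2: in state C at pos -1, read 0 -> (C,0)->write 0,move R,goto C. Now: state=C, head=0, tape[-2..1]=0010 (head:   ^)

Answer: 01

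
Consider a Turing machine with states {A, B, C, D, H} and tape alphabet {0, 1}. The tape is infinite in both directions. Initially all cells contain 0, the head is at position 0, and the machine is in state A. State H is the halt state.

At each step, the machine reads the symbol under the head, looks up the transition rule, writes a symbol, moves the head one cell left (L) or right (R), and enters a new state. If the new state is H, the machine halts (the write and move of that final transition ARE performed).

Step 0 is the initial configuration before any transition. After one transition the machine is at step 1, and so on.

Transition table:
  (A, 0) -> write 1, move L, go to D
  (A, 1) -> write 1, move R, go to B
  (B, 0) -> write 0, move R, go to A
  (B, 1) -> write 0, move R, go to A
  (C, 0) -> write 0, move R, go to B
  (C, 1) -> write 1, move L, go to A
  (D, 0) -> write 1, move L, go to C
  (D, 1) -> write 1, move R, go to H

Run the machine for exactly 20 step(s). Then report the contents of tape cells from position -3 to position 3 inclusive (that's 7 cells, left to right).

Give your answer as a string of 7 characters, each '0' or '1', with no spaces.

Answer: 0010111

Derivation:
Step 1: in state A at pos 0, read 0 -> (A,0)->write 1,move L,goto D. Now: state=D, head=-1, tape[-2..1]=0010 (head:  ^)
Step 2: in state D at pos -1, read 0 -> (D,0)->write 1,move L,goto C. Now: state=C, head=-2, tape[-3..1]=00110 (head:  ^)
Step 3: in state C at pos -2, read 0 -> (C,0)->write 0,move R,goto B. Now: state=B, head=-1, tape[-3..1]=00110 (head:   ^)
Step 4: in state B at pos -1, read 1 -> (B,1)->write 0,move R,goto A. Now: state=A, head=0, tape[-3..1]=00010 (head:    ^)
Step 5: in state A at pos 0, read 1 -> (A,1)->write 1,move R,goto B. Now: state=B, head=1, tape[-3..2]=000100 (head:     ^)
Step 6: in state B at pos 1, read 0 -> (B,0)->write 0,move R,goto A. Now: state=A, head=2, tape[-3..3]=0001000 (head:      ^)
Step 7: in state A at pos 2, read 0 -> (A,0)->write 1,move L,goto D. Now: state=D, head=1, tape[-3..3]=0001010 (head:     ^)
Step 8: in state D at pos 1, read 0 -> (D,0)->write 1,move L,goto C. Now: state=C, head=0, tape[-3..3]=0001110 (head:    ^)
Step 9: in state C at pos 0, read 1 -> (C,1)->write 1,move L,goto A. Now: state=A, head=-1, tape[-3..3]=0001110 (head:   ^)
Step 10: in state A at pos -1, read 0 -> (A,0)->write 1,move L,goto D. Now: state=D, head=-2, tape[-3..3]=0011110 (head:  ^)
Step 11: in state D at pos -2, read 0 -> (D,0)->write 1,move L,goto C. Now: state=C, head=-3, tape[-4..3]=00111110 (head:  ^)
Step 12: in state C at pos -3, read 0 -> (C,0)->write 0,move R,goto B. Now: state=B, head=-2, tape[-4..3]=00111110 (head:   ^)
Step 13: in state B at pos -2, read 1 -> (B,1)->write 0,move R,goto A. Now: state=A, head=-1, tape[-4..3]=00011110 (head:    ^)
Step 14: in state A at pos -1, read 1 -> (A,1)->write 1,move R,goto B. Now: state=B, head=0, tape[-4..3]=00011110 (head:     ^)
Step 15: in state B at pos 0, read 1 -> (B,1)->write 0,move R,goto A. Now: state=A, head=1, tape[-4..3]=00010110 (head:      ^)
Step 16: in state A at pos 1, read 1 -> (A,1)->write 1,move R,goto B. Now: state=B, head=2, tape[-4..3]=00010110 (head:       ^)
Step 17: in state B at pos 2, read 1 -> (B,1)->write 0,move R,goto A. Now: state=A, head=3, tape[-4..4]=000101000 (head:        ^)
Step 18: in state A at pos 3, read 0 -> (A,0)->write 1,move L,goto D. Now: state=D, head=2, tape[-4..4]=000101010 (head:       ^)
Step 19: in state D at pos 2, read 0 -> (D,0)->write 1,move L,goto C. Now: state=C, head=1, tape[-4..4]=000101110 (head:      ^)
Step 20: in state C at pos 1, read 1 -> (C,1)->write 1,move L,goto A. Now: state=A, head=0, tape[-4..4]=000101110 (head:     ^)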